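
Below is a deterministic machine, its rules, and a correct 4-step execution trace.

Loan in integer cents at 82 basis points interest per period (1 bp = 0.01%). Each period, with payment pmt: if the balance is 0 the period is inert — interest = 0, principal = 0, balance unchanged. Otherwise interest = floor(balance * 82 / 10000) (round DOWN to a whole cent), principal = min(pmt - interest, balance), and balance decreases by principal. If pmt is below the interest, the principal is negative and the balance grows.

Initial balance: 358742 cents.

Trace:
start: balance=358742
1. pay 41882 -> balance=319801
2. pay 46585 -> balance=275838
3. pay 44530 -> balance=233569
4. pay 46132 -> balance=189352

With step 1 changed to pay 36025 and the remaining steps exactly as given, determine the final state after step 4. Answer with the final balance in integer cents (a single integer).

195355

(re-executing from step 1 with the substitution; state before step 1: balance=358742)
1. pay 36025 -> balance=325658
2. pay 46585 -> balance=281743
3. pay 44530 -> balance=239523
4. pay 46132 -> balance=195355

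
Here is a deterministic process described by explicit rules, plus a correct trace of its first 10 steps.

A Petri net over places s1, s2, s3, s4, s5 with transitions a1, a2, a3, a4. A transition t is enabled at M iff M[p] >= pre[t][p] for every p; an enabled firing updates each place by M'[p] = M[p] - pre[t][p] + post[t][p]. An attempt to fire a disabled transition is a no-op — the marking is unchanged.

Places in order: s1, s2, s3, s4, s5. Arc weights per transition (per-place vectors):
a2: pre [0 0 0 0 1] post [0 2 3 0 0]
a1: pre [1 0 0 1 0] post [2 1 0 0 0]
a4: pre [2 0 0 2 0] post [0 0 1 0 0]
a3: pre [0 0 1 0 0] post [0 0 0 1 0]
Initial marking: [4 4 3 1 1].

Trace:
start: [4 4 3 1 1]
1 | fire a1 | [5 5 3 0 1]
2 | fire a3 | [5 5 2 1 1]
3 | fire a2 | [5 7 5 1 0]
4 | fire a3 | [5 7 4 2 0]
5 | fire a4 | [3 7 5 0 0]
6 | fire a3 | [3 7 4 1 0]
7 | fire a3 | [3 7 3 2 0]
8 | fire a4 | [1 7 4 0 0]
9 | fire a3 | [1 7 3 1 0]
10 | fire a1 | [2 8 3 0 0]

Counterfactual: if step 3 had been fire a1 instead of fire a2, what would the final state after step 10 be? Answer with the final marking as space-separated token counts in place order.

(re-executing from step 3 with the substitution; state before step 3: [5 5 2 1 1])
3 | fire a1 | [6 6 2 0 1]
4 | fire a3 | [6 6 1 1 1]
5 | fire a4 | [6 6 1 1 1]
6 | fire a3 | [6 6 0 2 1]
7 | fire a3 | [6 6 0 2 1]
8 | fire a4 | [4 6 1 0 1]
9 | fire a3 | [4 6 0 1 1]
10 | fire a1 | [5 7 0 0 1]

5 7 0 0 1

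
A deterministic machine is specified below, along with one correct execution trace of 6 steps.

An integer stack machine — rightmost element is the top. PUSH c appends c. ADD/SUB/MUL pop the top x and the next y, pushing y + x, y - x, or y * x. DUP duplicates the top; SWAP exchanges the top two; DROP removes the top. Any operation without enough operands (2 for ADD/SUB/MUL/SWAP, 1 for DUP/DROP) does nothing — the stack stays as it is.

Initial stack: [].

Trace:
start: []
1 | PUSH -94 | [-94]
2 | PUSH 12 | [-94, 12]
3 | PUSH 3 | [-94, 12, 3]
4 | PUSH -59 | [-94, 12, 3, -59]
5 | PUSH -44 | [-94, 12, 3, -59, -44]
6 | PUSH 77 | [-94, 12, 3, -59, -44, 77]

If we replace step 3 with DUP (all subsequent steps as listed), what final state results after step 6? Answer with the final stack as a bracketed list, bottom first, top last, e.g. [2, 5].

(re-executing from step 3 with the substitution; state before step 3: [-94, 12])
3 | DUP | [-94, 12, 12]
4 | PUSH -59 | [-94, 12, 12, -59]
5 | PUSH -44 | [-94, 12, 12, -59, -44]
6 | PUSH 77 | [-94, 12, 12, -59, -44, 77]

[-94, 12, 12, -59, -44, 77]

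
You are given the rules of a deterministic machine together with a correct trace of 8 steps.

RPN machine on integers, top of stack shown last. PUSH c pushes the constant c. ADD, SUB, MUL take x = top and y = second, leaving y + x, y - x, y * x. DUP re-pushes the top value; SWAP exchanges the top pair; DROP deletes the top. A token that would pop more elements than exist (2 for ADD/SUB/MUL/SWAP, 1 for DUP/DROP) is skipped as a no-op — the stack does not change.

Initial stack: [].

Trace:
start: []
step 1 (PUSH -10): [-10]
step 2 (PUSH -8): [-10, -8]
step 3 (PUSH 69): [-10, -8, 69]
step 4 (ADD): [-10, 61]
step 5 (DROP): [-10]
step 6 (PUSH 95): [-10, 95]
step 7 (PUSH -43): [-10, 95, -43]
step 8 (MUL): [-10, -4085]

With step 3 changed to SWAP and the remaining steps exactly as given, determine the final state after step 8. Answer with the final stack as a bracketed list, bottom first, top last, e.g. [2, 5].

[-4085]

(re-executing from step 3 with the substitution; state before step 3: [-10, -8])
step 3 (SWAP): [-8, -10]
step 4 (ADD): [-18]
step 5 (DROP): []
step 6 (PUSH 95): [95]
step 7 (PUSH -43): [95, -43]
step 8 (MUL): [-4085]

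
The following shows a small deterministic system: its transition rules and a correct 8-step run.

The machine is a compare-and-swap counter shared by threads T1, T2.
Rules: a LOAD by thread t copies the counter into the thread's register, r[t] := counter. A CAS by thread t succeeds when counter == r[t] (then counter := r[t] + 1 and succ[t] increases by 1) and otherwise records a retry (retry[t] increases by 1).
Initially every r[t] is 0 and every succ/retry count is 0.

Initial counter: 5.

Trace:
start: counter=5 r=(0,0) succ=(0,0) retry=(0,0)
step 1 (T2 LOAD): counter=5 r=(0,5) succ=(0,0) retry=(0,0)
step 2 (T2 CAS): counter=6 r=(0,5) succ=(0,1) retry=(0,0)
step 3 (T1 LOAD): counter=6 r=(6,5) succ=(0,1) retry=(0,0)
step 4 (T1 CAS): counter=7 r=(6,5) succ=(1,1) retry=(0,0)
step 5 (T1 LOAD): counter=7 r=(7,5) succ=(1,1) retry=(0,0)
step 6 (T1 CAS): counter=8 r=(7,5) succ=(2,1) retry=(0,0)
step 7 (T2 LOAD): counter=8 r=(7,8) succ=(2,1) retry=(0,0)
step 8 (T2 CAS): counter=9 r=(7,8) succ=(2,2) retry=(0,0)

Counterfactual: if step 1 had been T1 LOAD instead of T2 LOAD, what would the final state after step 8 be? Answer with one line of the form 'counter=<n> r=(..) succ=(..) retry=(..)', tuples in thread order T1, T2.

counter=8 r=(6,7) succ=(2,1) retry=(0,1)

(re-executing from step 1 with the substitution; state before step 1: counter=5 r=(0,0) succ=(0,0) retry=(0,0))
step 1 (T1 LOAD): counter=5 r=(5,0) succ=(0,0) retry=(0,0)
step 2 (T2 CAS): counter=5 r=(5,0) succ=(0,0) retry=(0,1)
step 3 (T1 LOAD): counter=5 r=(5,0) succ=(0,0) retry=(0,1)
step 4 (T1 CAS): counter=6 r=(5,0) succ=(1,0) retry=(0,1)
step 5 (T1 LOAD): counter=6 r=(6,0) succ=(1,0) retry=(0,1)
step 6 (T1 CAS): counter=7 r=(6,0) succ=(2,0) retry=(0,1)
step 7 (T2 LOAD): counter=7 r=(6,7) succ=(2,0) retry=(0,1)
step 8 (T2 CAS): counter=8 r=(6,7) succ=(2,1) retry=(0,1)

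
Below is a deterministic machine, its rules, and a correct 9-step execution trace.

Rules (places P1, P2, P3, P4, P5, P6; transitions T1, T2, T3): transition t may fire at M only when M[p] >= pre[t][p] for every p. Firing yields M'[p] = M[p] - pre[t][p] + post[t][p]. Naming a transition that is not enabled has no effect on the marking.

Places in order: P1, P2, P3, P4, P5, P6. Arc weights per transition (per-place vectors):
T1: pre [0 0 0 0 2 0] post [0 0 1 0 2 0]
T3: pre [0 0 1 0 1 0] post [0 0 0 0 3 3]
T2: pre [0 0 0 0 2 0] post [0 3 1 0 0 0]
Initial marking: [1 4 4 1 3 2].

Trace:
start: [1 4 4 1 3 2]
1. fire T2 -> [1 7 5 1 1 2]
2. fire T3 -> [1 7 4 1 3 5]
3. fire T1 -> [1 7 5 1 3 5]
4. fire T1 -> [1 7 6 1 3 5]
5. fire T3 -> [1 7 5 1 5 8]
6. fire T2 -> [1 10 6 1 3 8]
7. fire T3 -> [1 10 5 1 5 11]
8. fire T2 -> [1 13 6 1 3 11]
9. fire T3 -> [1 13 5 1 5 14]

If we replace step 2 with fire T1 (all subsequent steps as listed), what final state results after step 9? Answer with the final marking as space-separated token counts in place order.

1 13 4 1 3 11

(re-executing from step 2 with the substitution; state before step 2: [1 7 5 1 1 2])
2. fire T1 -> [1 7 5 1 1 2]
3. fire T1 -> [1 7 5 1 1 2]
4. fire T1 -> [1 7 5 1 1 2]
5. fire T3 -> [1 7 4 1 3 5]
6. fire T2 -> [1 10 5 1 1 5]
7. fire T3 -> [1 10 4 1 3 8]
8. fire T2 -> [1 13 5 1 1 8]
9. fire T3 -> [1 13 4 1 3 11]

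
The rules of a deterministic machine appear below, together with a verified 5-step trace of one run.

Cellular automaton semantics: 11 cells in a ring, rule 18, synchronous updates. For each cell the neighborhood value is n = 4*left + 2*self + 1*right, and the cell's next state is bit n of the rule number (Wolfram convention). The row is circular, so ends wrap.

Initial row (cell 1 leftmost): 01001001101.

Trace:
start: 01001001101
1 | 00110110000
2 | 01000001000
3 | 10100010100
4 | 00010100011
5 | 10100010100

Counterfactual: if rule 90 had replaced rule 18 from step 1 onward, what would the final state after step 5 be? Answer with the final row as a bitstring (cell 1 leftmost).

10111011000

(re-executing steps 1..5 under rule 90; state before step 1: 01001001101)
1 | 00110111100
2 | 01110100110
3 | 11010011111
4 | 01001110000
5 | 10111011000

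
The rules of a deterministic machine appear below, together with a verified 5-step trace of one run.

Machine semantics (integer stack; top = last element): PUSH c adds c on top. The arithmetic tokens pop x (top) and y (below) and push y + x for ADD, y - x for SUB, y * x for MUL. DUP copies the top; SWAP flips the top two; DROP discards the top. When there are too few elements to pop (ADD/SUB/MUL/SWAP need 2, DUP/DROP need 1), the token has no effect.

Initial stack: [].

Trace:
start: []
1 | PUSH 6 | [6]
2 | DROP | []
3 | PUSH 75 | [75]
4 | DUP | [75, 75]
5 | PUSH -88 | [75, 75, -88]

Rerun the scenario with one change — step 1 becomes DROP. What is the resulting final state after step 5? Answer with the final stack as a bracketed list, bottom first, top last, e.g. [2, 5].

[75, 75, -88]

(re-executing from step 1 with the substitution; state before step 1: [])
1 | DROP | []
2 | DROP | []
3 | PUSH 75 | [75]
4 | DUP | [75, 75]
5 | PUSH -88 | [75, 75, -88]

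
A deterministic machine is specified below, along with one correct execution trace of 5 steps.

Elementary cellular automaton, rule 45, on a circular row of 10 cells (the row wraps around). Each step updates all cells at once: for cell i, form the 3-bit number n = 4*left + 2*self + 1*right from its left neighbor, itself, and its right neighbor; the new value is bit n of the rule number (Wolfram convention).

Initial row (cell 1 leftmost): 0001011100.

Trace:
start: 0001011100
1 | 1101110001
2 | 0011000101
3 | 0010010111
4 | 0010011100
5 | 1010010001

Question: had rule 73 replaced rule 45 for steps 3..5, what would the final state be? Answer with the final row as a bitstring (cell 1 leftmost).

1011010100

(re-executing steps 3..5 under rule 73; state before step 3: 0011000101)
3 | 0011010000
4 | 1011000111
5 | 1011010100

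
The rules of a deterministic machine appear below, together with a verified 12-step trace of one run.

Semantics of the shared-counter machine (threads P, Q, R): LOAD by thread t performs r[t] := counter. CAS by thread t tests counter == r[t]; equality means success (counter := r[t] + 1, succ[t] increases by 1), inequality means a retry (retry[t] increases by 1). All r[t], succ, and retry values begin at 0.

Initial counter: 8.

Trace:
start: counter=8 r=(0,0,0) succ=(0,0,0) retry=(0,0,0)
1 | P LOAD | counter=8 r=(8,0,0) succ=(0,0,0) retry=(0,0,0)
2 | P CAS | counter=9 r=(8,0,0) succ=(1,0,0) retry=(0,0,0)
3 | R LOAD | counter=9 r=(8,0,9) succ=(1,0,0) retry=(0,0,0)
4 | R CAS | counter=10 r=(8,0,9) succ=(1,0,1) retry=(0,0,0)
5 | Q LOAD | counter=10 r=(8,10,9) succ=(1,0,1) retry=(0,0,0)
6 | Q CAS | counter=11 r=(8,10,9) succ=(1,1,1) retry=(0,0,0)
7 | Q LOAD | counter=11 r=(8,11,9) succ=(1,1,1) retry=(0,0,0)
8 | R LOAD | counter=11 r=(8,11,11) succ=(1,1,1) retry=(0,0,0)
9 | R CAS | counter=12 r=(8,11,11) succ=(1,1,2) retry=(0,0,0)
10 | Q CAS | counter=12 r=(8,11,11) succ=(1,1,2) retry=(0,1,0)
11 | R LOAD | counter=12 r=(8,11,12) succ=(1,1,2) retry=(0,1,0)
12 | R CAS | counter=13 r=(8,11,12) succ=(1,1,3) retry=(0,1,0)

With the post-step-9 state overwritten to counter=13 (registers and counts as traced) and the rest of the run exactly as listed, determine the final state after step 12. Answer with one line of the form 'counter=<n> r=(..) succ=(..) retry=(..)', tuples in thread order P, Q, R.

state after step 9 := counter=13 r=(8,11,11) succ=(1,1,2) retry=(0,0,0)
10 | Q CAS | counter=13 r=(8,11,11) succ=(1,1,2) retry=(0,1,0)
11 | R LOAD | counter=13 r=(8,11,13) succ=(1,1,2) retry=(0,1,0)
12 | R CAS | counter=14 r=(8,11,13) succ=(1,1,3) retry=(0,1,0)

counter=14 r=(8,11,13) succ=(1,1,3) retry=(0,1,0)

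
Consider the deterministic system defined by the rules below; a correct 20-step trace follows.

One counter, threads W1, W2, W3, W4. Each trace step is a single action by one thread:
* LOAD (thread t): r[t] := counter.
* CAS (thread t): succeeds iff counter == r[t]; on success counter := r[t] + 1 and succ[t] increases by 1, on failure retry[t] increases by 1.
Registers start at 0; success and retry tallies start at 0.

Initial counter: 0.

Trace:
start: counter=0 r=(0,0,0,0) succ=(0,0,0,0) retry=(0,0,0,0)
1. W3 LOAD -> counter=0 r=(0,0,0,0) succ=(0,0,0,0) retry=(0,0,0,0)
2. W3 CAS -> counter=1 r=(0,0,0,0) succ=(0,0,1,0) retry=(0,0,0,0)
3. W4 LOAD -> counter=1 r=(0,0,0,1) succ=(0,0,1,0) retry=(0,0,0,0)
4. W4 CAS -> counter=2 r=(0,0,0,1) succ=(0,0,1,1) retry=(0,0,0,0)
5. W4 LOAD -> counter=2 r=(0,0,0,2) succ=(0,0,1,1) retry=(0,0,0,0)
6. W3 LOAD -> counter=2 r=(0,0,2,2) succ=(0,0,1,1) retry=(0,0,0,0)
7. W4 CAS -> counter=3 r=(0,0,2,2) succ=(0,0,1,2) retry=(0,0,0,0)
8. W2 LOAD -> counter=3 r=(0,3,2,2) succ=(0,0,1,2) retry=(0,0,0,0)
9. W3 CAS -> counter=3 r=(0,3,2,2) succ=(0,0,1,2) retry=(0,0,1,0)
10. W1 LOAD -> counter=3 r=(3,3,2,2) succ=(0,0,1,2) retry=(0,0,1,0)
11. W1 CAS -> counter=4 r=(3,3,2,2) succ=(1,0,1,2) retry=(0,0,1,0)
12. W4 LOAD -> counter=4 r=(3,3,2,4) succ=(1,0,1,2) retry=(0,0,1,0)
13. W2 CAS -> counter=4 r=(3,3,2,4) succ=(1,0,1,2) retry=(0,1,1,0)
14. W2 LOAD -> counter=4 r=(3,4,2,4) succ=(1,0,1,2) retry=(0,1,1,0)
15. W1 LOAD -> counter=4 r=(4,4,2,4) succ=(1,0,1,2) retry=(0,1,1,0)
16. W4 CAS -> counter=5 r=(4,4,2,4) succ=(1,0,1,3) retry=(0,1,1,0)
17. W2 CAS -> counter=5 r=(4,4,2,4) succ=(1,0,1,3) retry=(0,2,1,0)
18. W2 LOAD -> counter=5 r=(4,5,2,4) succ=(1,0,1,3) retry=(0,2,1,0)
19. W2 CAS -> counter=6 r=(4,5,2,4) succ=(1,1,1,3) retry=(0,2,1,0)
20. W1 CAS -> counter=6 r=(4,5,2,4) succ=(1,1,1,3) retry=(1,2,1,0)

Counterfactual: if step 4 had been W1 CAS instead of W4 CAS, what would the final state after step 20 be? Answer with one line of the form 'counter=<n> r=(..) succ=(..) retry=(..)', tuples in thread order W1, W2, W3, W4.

counter=5 r=(3,4,1,3) succ=(1,1,1,2) retry=(2,2,1,0)

(re-executing from step 4 with the substitution; state before step 4: counter=1 r=(0,0,0,1) succ=(0,0,1,0) retry=(0,0,0,0))
4. W1 CAS -> counter=1 r=(0,0,0,1) succ=(0,0,1,0) retry=(1,0,0,0)
5. W4 LOAD -> counter=1 r=(0,0,0,1) succ=(0,0,1,0) retry=(1,0,0,0)
6. W3 LOAD -> counter=1 r=(0,0,1,1) succ=(0,0,1,0) retry=(1,0,0,0)
7. W4 CAS -> counter=2 r=(0,0,1,1) succ=(0,0,1,1) retry=(1,0,0,0)
8. W2 LOAD -> counter=2 r=(0,2,1,1) succ=(0,0,1,1) retry=(1,0,0,0)
9. W3 CAS -> counter=2 r=(0,2,1,1) succ=(0,0,1,1) retry=(1,0,1,0)
10. W1 LOAD -> counter=2 r=(2,2,1,1) succ=(0,0,1,1) retry=(1,0,1,0)
11. W1 CAS -> counter=3 r=(2,2,1,1) succ=(1,0,1,1) retry=(1,0,1,0)
12. W4 LOAD -> counter=3 r=(2,2,1,3) succ=(1,0,1,1) retry=(1,0,1,0)
13. W2 CAS -> counter=3 r=(2,2,1,3) succ=(1,0,1,1) retry=(1,1,1,0)
14. W2 LOAD -> counter=3 r=(2,3,1,3) succ=(1,0,1,1) retry=(1,1,1,0)
15. W1 LOAD -> counter=3 r=(3,3,1,3) succ=(1,0,1,1) retry=(1,1,1,0)
16. W4 CAS -> counter=4 r=(3,3,1,3) succ=(1,0,1,2) retry=(1,1,1,0)
17. W2 CAS -> counter=4 r=(3,3,1,3) succ=(1,0,1,2) retry=(1,2,1,0)
18. W2 LOAD -> counter=4 r=(3,4,1,3) succ=(1,0,1,2) retry=(1,2,1,0)
19. W2 CAS -> counter=5 r=(3,4,1,3) succ=(1,1,1,2) retry=(1,2,1,0)
20. W1 CAS -> counter=5 r=(3,4,1,3) succ=(1,1,1,2) retry=(2,2,1,0)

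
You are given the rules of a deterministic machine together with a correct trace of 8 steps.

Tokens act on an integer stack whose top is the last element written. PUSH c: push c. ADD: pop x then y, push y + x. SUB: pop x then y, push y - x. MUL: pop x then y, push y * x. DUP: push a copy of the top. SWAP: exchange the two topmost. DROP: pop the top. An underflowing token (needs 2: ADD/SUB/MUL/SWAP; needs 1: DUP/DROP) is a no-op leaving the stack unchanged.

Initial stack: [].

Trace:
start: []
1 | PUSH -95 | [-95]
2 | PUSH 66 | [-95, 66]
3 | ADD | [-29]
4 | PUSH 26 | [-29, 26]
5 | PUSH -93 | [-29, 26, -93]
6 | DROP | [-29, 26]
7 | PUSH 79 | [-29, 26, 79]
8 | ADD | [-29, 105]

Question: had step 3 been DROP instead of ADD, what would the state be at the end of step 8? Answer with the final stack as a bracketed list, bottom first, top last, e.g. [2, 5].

(re-executing from step 3 with the substitution; state before step 3: [-95, 66])
3 | DROP | [-95]
4 | PUSH 26 | [-95, 26]
5 | PUSH -93 | [-95, 26, -93]
6 | DROP | [-95, 26]
7 | PUSH 79 | [-95, 26, 79]
8 | ADD | [-95, 105]

[-95, 105]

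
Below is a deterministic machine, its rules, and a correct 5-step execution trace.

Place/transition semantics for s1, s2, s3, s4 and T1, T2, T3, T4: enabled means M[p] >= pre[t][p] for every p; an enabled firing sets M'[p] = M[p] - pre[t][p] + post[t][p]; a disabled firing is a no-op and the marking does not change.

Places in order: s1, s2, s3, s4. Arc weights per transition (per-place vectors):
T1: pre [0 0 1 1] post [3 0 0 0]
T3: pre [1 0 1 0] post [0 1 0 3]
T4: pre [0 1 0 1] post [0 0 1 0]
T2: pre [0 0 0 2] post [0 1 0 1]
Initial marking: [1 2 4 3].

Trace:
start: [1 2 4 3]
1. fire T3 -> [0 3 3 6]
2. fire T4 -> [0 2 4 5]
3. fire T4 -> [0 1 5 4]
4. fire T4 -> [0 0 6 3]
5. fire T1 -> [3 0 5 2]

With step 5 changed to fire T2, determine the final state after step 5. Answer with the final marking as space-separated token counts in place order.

(re-executing from step 5 with the substitution; state before step 5: [0 0 6 3])
5. fire T2 -> [0 1 6 2]

0 1 6 2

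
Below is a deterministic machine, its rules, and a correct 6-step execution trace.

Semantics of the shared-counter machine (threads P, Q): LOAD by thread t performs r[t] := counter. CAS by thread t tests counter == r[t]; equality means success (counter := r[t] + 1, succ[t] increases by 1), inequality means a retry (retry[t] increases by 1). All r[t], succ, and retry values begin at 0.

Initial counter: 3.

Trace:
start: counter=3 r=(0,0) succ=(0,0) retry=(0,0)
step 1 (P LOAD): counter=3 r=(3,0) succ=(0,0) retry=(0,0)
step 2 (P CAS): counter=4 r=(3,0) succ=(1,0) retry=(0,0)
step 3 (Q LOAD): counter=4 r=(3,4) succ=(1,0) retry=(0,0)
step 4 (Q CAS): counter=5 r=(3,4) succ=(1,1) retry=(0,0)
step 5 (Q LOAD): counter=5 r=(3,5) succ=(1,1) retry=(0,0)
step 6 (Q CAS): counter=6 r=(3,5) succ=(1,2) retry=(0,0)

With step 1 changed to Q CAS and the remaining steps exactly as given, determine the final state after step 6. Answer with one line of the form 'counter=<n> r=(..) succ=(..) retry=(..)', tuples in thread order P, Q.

counter=5 r=(0,4) succ=(0,2) retry=(1,1)

(re-executing from step 1 with the substitution; state before step 1: counter=3 r=(0,0) succ=(0,0) retry=(0,0))
step 1 (Q CAS): counter=3 r=(0,0) succ=(0,0) retry=(0,1)
step 2 (P CAS): counter=3 r=(0,0) succ=(0,0) retry=(1,1)
step 3 (Q LOAD): counter=3 r=(0,3) succ=(0,0) retry=(1,1)
step 4 (Q CAS): counter=4 r=(0,3) succ=(0,1) retry=(1,1)
step 5 (Q LOAD): counter=4 r=(0,4) succ=(0,1) retry=(1,1)
step 6 (Q CAS): counter=5 r=(0,4) succ=(0,2) retry=(1,1)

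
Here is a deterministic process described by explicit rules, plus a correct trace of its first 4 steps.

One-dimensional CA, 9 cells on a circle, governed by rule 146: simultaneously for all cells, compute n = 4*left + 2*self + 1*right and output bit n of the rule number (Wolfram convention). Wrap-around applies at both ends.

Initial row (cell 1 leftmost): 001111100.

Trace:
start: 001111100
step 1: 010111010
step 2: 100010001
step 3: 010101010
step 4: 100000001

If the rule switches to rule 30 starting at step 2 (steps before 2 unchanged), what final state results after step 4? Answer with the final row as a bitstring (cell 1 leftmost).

(re-executing steps 2..4 under rule 30; state before step 2: 010111010)
step 2: 110100011
step 3: 000110110
step 4: 001100101

001100101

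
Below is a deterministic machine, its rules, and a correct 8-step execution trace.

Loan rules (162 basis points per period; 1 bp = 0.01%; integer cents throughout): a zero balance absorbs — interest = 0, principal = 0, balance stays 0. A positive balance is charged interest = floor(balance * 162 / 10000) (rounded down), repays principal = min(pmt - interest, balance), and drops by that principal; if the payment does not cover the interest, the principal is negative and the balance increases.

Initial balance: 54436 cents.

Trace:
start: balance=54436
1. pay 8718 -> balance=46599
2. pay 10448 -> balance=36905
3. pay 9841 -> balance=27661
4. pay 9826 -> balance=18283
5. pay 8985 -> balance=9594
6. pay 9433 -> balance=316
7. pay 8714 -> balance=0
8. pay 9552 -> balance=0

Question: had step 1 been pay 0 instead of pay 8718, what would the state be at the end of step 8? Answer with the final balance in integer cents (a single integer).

0

(re-executing from step 1 with the substitution; state before step 1: balance=54436)
1. pay 0 -> balance=55317
2. pay 10448 -> balance=45765
3. pay 9841 -> balance=36665
4. pay 9826 -> balance=27432
5. pay 8985 -> balance=18891
6. pay 9433 -> balance=9764
7. pay 8714 -> balance=1208
8. pay 9552 -> balance=0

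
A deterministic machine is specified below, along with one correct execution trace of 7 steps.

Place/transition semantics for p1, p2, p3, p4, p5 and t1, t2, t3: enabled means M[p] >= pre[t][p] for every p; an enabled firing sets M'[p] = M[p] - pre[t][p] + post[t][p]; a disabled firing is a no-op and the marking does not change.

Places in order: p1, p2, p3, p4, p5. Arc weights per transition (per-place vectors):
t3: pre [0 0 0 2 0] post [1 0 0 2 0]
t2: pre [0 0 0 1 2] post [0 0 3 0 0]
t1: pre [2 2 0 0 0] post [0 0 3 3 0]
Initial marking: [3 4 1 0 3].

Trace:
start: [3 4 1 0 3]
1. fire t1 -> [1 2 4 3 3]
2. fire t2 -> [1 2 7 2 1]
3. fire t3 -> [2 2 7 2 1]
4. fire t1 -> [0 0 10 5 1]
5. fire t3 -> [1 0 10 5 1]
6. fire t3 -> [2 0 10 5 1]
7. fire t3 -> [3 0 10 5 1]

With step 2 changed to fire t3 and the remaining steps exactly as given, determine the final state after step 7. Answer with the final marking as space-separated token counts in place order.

(re-executing from step 2 with the substitution; state before step 2: [1 2 4 3 3])
2. fire t3 -> [2 2 4 3 3]
3. fire t3 -> [3 2 4 3 3]
4. fire t1 -> [1 0 7 6 3]
5. fire t3 -> [2 0 7 6 3]
6. fire t3 -> [3 0 7 6 3]
7. fire t3 -> [4 0 7 6 3]

4 0 7 6 3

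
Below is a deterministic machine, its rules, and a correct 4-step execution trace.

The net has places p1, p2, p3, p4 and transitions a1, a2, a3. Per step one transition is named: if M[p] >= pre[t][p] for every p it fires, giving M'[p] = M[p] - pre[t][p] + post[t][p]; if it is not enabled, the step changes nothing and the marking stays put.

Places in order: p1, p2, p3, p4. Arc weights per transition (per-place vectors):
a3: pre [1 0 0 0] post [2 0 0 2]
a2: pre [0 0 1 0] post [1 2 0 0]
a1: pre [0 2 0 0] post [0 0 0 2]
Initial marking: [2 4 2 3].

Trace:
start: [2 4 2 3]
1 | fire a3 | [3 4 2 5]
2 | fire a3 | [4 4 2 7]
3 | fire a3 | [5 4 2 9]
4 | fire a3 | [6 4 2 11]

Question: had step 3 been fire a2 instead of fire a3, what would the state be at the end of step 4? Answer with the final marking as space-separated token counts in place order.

6 6 1 9

(re-executing from step 3 with the substitution; state before step 3: [4 4 2 7])
3 | fire a2 | [5 6 1 7]
4 | fire a3 | [6 6 1 9]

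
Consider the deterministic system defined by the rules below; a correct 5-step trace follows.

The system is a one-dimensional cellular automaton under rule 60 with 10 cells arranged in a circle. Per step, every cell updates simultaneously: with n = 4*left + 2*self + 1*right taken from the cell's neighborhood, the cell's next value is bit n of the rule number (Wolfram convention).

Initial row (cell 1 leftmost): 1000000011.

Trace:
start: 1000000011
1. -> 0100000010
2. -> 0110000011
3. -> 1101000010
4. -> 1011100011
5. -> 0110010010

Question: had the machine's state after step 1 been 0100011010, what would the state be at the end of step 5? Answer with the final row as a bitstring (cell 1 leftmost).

1110001011

state after step 1 := 0100011010
2. -> 0110010111
3. -> 1101011100
4. -> 1011110010
5. -> 1110001011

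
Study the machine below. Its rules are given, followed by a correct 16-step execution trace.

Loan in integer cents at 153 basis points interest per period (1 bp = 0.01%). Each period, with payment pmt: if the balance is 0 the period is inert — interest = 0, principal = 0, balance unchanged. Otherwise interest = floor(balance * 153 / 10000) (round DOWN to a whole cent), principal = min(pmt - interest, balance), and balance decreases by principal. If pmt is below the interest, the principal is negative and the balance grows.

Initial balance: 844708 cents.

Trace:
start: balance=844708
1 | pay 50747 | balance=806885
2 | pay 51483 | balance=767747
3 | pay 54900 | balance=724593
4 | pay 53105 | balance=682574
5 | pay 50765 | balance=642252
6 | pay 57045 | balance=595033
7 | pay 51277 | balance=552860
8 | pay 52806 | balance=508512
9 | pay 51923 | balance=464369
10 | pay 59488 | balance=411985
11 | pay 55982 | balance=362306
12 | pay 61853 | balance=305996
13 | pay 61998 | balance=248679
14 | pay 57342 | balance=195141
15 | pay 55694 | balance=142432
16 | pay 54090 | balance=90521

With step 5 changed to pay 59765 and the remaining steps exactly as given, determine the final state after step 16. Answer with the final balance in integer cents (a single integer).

79884

(re-executing from step 5 with the substitution; state before step 5: balance=682574)
5 | pay 59765 | balance=633252
6 | pay 57045 | balance=585895
7 | pay 51277 | balance=543582
8 | pay 52806 | balance=499092
9 | pay 51923 | balance=454805
10 | pay 59488 | balance=402275
11 | pay 55982 | balance=352447
12 | pay 61853 | balance=295986
13 | pay 61998 | balance=238516
14 | pay 57342 | balance=184823
15 | pay 55694 | balance=131956
16 | pay 54090 | balance=79884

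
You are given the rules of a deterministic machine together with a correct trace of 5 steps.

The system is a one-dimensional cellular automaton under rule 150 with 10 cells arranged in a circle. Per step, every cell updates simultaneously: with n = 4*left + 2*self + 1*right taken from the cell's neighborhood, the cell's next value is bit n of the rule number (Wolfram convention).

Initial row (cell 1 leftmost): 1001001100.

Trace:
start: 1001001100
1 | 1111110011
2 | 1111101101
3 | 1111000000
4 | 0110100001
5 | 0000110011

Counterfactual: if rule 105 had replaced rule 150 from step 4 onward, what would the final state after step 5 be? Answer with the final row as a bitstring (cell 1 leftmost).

0000110011

(re-executing steps 4..5 under rule 105; state before step 4: 1111000000)
4 | 1001011110
5 | 0000110011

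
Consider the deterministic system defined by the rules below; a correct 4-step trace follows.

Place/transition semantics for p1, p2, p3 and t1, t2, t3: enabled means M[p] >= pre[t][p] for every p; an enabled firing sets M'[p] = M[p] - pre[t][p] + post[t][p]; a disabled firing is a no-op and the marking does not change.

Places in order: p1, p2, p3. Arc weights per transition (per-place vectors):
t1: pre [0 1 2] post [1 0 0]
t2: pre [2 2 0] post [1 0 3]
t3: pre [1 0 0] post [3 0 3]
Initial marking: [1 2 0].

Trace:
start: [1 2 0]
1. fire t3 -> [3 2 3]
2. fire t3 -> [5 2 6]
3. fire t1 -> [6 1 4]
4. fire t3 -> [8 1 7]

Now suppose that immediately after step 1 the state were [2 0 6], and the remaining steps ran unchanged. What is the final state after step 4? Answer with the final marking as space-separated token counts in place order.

state after step 1 := [2 0 6]
2. fire t3 -> [4 0 9]
3. fire t1 -> [4 0 9]
4. fire t3 -> [6 0 12]

6 0 12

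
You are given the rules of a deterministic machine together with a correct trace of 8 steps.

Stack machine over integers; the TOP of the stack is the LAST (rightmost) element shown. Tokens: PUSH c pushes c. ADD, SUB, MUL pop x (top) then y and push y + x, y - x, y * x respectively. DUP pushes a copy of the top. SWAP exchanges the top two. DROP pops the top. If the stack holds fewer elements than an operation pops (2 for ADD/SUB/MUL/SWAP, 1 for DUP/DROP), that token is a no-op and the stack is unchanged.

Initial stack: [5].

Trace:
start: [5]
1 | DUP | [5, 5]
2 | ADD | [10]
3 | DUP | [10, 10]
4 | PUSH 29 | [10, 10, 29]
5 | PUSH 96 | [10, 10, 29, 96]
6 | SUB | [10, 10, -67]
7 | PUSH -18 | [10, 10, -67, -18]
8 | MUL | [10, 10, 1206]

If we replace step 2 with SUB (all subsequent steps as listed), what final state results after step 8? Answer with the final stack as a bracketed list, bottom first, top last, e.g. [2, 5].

(re-executing from step 2 with the substitution; state before step 2: [5, 5])
2 | SUB | [0]
3 | DUP | [0, 0]
4 | PUSH 29 | [0, 0, 29]
5 | PUSH 96 | [0, 0, 29, 96]
6 | SUB | [0, 0, -67]
7 | PUSH -18 | [0, 0, -67, -18]
8 | MUL | [0, 0, 1206]

[0, 0, 1206]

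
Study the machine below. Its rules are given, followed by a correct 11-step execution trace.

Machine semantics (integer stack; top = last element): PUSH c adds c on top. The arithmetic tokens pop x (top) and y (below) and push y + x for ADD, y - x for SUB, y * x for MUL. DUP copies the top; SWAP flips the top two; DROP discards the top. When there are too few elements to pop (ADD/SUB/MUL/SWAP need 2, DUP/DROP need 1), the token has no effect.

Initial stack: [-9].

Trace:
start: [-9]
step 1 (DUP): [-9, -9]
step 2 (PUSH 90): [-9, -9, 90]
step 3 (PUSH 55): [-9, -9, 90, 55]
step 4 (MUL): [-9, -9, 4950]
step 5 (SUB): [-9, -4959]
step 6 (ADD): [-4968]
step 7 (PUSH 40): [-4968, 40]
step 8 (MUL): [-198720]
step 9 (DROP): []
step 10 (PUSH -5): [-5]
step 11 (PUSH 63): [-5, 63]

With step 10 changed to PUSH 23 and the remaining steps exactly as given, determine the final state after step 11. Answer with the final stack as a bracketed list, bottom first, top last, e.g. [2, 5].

[23, 63]

(re-executing from step 10 with the substitution; state before step 10: [])
step 10 (PUSH 23): [23]
step 11 (PUSH 63): [23, 63]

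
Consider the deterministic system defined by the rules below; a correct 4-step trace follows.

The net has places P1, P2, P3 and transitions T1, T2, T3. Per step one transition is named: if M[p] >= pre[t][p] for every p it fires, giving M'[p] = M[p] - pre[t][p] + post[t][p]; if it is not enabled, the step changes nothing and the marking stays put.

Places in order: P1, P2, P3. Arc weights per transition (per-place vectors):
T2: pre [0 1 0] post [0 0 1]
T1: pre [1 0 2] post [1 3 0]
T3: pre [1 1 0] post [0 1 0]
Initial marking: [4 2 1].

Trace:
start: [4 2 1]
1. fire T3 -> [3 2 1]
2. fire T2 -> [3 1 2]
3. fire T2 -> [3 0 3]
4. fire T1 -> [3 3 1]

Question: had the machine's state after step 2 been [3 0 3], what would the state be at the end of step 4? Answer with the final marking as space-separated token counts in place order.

3 3 1

state after step 2 := [3 0 3]
3. fire T2 -> [3 0 3]
4. fire T1 -> [3 3 1]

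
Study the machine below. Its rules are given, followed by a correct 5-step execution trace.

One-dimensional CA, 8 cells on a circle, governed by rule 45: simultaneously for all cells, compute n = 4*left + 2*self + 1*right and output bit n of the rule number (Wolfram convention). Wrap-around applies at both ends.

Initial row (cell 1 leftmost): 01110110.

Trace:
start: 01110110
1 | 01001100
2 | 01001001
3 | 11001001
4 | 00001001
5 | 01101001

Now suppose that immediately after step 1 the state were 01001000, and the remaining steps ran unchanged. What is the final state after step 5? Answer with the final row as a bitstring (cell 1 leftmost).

state after step 1 := 01001000
2 | 01001011
3 | 11001110
4 | 10001001
5 | 00101001

00101001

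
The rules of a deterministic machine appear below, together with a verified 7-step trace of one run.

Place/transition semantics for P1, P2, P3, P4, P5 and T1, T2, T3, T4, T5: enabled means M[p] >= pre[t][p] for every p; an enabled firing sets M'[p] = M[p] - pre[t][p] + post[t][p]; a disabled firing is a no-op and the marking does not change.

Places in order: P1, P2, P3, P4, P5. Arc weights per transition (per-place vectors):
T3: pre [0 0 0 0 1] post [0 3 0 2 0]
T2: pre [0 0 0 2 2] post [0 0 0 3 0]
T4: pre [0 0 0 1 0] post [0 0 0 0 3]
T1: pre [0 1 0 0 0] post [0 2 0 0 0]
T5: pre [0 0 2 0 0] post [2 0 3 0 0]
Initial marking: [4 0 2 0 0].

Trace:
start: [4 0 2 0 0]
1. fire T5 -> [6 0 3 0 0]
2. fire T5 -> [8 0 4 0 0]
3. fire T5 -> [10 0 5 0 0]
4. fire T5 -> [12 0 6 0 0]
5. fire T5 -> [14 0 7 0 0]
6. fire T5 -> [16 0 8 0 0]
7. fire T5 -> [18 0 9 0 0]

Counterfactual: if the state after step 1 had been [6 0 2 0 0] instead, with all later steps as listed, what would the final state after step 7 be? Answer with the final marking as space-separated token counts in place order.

state after step 1 := [6 0 2 0 0]
2. fire T5 -> [8 0 3 0 0]
3. fire T5 -> [10 0 4 0 0]
4. fire T5 -> [12 0 5 0 0]
5. fire T5 -> [14 0 6 0 0]
6. fire T5 -> [16 0 7 0 0]
7. fire T5 -> [18 0 8 0 0]

18 0 8 0 0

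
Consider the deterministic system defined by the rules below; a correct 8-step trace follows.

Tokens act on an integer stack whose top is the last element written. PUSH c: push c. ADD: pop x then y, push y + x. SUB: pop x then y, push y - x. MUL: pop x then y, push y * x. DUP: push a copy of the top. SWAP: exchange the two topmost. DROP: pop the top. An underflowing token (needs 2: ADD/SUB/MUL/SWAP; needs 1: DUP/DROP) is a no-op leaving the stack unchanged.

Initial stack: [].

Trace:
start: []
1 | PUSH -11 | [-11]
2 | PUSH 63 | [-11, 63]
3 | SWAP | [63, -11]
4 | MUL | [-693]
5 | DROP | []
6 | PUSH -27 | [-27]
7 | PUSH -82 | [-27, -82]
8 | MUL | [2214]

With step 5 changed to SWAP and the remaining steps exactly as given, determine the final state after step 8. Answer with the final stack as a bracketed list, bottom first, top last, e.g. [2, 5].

(re-executing from step 5 with the substitution; state before step 5: [-693])
5 | SWAP | [-693]
6 | PUSH -27 | [-693, -27]
7 | PUSH -82 | [-693, -27, -82]
8 | MUL | [-693, 2214]

[-693, 2214]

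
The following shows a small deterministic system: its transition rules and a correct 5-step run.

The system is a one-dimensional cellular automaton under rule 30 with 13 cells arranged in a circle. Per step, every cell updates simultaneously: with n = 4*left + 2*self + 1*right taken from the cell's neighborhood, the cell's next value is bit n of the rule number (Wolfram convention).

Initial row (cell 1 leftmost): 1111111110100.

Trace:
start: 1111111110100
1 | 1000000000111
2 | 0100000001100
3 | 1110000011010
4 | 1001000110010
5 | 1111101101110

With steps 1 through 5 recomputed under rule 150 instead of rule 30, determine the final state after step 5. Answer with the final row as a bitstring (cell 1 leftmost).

1111101101110

(re-executing steps 1..5 under rule 150; state before step 1: 1111111110100)
1 | 0111111100111
2 | 0011111011010
3 | 0101110000011
4 | 0100101000100
5 | 1111101101110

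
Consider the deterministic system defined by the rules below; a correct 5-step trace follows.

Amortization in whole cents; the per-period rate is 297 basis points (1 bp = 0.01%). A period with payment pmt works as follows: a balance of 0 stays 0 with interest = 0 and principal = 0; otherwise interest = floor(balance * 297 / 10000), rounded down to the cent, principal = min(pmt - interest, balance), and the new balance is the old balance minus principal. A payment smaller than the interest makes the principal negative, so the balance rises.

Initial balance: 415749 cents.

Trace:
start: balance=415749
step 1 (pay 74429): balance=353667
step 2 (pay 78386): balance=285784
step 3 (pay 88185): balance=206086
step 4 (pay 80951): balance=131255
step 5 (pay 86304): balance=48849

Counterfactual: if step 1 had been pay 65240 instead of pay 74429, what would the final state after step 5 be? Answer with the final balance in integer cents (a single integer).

59180

(re-executing from step 1 with the substitution; state before step 1: balance=415749)
step 1 (pay 65240): balance=362856
step 2 (pay 78386): balance=295246
step 3 (pay 88185): balance=215829
step 4 (pay 80951): balance=141288
step 5 (pay 86304): balance=59180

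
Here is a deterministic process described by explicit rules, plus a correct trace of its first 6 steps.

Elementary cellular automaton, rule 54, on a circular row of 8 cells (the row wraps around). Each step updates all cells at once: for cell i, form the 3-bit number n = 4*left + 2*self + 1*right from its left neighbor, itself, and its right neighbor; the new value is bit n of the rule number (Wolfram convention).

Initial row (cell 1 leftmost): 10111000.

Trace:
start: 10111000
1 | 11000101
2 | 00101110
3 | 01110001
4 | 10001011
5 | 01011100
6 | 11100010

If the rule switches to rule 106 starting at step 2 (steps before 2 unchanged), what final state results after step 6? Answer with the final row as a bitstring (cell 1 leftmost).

(re-executing steps 2..6 under rule 106; state before step 2: 11000101)
2 | 01001011
3 | 10010111
4 | 10101100
5 | 01011101
6 | 10110110

10110110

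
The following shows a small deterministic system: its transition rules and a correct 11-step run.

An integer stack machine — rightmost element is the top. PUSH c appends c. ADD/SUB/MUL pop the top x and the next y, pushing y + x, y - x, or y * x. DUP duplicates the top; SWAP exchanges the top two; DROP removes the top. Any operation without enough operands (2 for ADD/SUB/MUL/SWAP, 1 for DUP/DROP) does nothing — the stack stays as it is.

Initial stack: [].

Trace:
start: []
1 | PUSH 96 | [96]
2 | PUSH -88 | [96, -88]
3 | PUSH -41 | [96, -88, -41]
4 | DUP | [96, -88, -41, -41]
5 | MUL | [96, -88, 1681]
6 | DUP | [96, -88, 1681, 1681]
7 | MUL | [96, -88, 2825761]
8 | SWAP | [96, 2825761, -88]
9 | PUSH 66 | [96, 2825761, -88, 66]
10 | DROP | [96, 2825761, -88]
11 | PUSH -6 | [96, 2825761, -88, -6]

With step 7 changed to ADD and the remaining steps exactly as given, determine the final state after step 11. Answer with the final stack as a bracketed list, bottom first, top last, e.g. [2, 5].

[96, 3362, -88, -6]

(re-executing from step 7 with the substitution; state before step 7: [96, -88, 1681, 1681])
7 | ADD | [96, -88, 3362]
8 | SWAP | [96, 3362, -88]
9 | PUSH 66 | [96, 3362, -88, 66]
10 | DROP | [96, 3362, -88]
11 | PUSH -6 | [96, 3362, -88, -6]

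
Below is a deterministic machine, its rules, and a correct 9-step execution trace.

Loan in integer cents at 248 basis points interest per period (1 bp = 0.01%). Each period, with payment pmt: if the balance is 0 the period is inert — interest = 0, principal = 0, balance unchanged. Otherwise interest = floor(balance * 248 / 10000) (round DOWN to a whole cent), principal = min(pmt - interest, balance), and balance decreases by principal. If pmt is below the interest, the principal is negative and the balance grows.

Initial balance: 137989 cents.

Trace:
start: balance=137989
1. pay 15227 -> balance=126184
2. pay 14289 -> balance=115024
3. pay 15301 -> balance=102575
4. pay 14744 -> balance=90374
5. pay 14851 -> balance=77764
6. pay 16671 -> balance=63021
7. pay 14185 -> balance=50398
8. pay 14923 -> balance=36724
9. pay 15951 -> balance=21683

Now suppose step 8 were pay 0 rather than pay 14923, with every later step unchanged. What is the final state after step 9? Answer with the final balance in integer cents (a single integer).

36976

(re-executing from step 8 with the substitution; state before step 8: balance=50398)
8. pay 0 -> balance=51647
9. pay 15951 -> balance=36976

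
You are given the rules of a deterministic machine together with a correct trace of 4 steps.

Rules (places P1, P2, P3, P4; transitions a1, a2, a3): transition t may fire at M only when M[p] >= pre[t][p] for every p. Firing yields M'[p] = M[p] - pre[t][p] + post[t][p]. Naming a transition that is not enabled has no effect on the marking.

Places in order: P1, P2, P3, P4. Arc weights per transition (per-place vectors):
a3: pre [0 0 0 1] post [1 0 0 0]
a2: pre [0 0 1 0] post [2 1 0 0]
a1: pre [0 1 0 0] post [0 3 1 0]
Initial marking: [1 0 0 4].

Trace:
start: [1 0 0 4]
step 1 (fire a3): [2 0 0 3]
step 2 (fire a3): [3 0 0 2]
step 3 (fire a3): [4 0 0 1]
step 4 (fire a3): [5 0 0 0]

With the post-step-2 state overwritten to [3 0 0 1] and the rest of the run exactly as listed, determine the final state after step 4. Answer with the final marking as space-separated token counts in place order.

4 0 0 0

state after step 2 := [3 0 0 1]
step 3 (fire a3): [4 0 0 0]
step 4 (fire a3): [4 0 0 0]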